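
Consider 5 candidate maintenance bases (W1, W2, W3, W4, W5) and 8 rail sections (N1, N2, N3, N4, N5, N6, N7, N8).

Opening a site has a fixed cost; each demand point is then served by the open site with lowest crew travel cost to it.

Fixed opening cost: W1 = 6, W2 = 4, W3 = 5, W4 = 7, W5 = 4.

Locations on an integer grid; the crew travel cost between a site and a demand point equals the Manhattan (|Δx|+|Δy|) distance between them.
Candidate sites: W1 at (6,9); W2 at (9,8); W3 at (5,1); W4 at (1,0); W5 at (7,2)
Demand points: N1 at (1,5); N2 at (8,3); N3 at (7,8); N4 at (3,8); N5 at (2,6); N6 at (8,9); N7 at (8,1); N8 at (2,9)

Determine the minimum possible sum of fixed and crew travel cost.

Open {W1, W5}: assign each demand point to its cheapest open site.
  N1→W1 9, N2→W5 2, N3→W1 2, N4→W1 4, N5→W1 7, N6→W1 2, N7→W5 2, N8→W1 4
  crew travel cost 32, fixed 10 → total 42.
Compare {W1, W4, W5}: crew travel cost 28 + fixed 17 = 45.
Compare {W1, W3}: crew travel cost 35 + fixed 11 = 46.
Compare {W1, W2, W5}: crew travel cost 32 + fixed 14 = 46.
All other subsets cost ≥ 45. Minimum total cost: 42.

42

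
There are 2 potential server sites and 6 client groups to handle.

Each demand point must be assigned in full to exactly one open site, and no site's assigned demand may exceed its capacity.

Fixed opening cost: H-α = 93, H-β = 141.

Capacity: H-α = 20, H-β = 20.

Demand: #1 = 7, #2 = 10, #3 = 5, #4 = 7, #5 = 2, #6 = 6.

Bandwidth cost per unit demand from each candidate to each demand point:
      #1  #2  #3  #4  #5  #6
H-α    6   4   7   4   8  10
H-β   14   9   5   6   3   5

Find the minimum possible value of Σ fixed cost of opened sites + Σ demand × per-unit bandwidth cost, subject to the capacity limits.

419

Open {H-α, H-β}; cheapest assignment that respects the capacities:
  H-α (cap 20, load 17): #1, #2 — cost 7×6 + 10×4 = 82
  H-β (cap 20, load 20): #3, #4, #5, #6 — cost 5×5 + 7×6 + 2×3 + 6×5 = 103
  Shipping 185, fixed 234 → total 419.
  Any other capacity-feasible assignment to {H-α, H-β} ships for at least 185.
Total demand is 37 and no other set of sites has combined capacity ≥ 37, so {H-α, H-β} is the only feasible choice of open sites. Minimum: 419.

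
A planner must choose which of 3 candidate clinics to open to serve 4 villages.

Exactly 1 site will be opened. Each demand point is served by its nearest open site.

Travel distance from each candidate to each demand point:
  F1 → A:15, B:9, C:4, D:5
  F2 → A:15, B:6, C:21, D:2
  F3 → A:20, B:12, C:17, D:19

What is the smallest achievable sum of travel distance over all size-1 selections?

Open {F1}.
  A→F1 15, B→F1 9, C→F1 4, D→F1 5  ⇒ total 33.
Compare {F2}: total 44.
Compare {F3}: total 68.

33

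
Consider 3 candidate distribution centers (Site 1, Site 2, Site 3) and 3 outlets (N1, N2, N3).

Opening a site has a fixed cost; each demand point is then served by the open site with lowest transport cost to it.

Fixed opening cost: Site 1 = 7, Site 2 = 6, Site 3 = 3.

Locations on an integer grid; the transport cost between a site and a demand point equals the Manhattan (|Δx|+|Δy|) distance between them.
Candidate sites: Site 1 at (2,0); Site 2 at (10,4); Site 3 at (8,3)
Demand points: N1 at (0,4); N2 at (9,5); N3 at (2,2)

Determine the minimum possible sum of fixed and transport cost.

Open {Site 1, Site 3}: assign each demand point to its cheapest open site.
  N1→Site 1 6, N2→Site 3 3, N3→Site 1 2
  transport cost 11, fixed 10 → total 21.
Compare {Site 3}: transport cost 19 + fixed 3 = 22.
Compare {Site 1, Site 2}: transport cost 10 + fixed 13 = 23.
Compare {Site 1, Site 2, Site 3}: transport cost 10 + fixed 16 = 26.
All other subsets cost ≥ 22. Minimum total cost: 21.

21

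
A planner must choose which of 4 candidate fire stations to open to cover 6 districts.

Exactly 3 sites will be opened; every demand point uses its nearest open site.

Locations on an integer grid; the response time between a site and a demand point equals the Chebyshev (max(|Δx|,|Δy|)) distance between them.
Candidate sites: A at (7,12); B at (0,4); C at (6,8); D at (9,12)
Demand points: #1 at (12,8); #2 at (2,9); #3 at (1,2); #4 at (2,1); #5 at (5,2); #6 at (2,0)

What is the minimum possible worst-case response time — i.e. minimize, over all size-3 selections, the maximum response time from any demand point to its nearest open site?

Open {A, B, C}.
  Farthest demand point is #1 at response time 5 (to A); all others are ≤ 5.
With {A, B, D} the worst case is 5.
With {B, C, D} the worst case is 5.
No size-3 selection achieves below 5.

5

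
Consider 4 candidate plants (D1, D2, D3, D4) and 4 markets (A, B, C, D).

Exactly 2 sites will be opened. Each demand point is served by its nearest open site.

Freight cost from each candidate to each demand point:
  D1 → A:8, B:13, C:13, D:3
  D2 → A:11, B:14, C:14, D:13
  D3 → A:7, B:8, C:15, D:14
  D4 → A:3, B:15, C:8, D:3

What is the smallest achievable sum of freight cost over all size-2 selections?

Open {D3, D4}.
  A→D4 3, B→D3 8, C→D4 8, D→D4 3  ⇒ total 22.
Compare {D1, D4}: total 27.
Compare {D2, D4}: total 28.
No size-2 selection does better; minimum is 22.

22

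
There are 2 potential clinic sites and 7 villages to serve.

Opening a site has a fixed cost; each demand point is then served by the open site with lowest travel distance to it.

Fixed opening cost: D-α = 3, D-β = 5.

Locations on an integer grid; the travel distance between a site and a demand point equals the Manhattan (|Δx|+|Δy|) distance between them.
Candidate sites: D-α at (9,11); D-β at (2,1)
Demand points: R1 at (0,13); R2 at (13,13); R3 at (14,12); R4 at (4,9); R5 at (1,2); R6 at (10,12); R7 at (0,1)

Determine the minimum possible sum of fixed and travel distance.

44

Open {D-α, D-β}: assign each demand point to its cheapest open site.
  R1→D-α 11, R2→D-α 6, R3→D-α 6, R4→D-α 7, R5→D-β 2, R6→D-α 2, R7→D-β 2
  travel distance 36, fixed 8 → total 44.
Compare {D-α}: travel distance 68 + fixed 3 = 71.
Compare {D-β}: travel distance 93 + fixed 5 = 98.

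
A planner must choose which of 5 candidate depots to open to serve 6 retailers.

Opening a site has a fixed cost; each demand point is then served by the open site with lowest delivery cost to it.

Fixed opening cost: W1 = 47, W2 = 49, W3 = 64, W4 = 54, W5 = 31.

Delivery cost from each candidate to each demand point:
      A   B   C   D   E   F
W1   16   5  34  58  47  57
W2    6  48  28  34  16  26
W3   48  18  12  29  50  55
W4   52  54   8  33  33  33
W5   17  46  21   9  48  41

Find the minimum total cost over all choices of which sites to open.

204

Open {W2, W5}: assign each demand point to its cheapest open site.
  A→W2 6, B→W5 46, C→W5 21, D→W5 9, E→W2 16, F→W2 26
  delivery cost 124, fixed 80 → total 204.
Compare {W2}: delivery cost 158 + fixed 49 = 207.
Compare {W1, W2, W5}: delivery cost 83 + fixed 127 = 210.
Compare {W1, W2}: delivery cost 115 + fixed 96 = 211.
All other subsets cost ≥ 207. Minimum total cost: 204.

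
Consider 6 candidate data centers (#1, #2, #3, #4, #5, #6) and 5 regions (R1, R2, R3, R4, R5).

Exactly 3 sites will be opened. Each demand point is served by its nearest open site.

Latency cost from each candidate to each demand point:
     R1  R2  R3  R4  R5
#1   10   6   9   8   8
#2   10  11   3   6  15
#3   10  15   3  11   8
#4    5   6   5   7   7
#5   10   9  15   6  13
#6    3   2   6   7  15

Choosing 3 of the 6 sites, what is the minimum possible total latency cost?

21

Open {#2, #4, #6}.
  R1→#6 3, R2→#6 2, R3→#2 3, R4→#2 6, R5→#4 7  ⇒ total 21.
Compare {#1, #2, #6}: total 22.
Compare {#2, #3, #6}: total 22.
No size-3 selection does better; minimum is 21.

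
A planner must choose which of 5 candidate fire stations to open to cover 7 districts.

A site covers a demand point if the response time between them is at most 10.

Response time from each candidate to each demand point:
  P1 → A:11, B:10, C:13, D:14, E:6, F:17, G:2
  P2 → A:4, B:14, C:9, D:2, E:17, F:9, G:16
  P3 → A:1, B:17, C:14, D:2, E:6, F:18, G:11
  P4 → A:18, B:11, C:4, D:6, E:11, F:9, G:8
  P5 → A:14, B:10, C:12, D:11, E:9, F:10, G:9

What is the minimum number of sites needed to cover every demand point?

2

Coverage sets (demand points within 10 of each site):
  P1: {B, E, G}
  P2: {A, C, D, F}
  P3: {A, D, E}
  P4: {C, D, F, G}
  P5: {B, E, F, G}
No single site covers all 7 demand points.
But {P1, P2} covers everything, so the minimum is 2.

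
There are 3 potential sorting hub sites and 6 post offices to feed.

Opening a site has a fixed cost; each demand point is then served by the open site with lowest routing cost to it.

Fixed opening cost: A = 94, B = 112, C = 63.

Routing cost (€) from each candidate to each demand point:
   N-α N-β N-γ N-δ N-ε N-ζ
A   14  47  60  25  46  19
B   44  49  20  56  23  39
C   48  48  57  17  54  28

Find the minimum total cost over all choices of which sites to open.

305

Open {A}: assign each demand point to its cheapest open site.
  N-α→A 14, N-β→A 47, N-γ→A 60, N-δ→A 25, N-ε→A 46, N-ζ→A 19
  routing cost 211, fixed 94 → total 305.
Compare {C}: routing cost 252 + fixed 63 = 315.
Compare {B}: routing cost 231 + fixed 112 = 343.
Compare {A, B}: routing cost 148 + fixed 206 = 354.
All other subsets cost ≥ 315. Minimum total cost: 305.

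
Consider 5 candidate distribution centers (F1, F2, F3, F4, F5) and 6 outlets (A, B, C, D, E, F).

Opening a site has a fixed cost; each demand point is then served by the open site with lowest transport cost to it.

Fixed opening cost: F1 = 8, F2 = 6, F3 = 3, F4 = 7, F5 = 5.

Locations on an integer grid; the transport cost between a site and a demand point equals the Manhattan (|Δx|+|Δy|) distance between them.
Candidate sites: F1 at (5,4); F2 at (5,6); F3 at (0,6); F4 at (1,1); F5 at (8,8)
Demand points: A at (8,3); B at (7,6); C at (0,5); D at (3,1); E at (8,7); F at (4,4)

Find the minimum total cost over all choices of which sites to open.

31

Open {F1, F3, F5}: assign each demand point to its cheapest open site.
  A→F1 4, B→F5 3, C→F3 1, D→F1 5, E→F5 1, F→F1 1
  transport cost 15, fixed 16 → total 31.
Compare {F1, F3}: transport cost 21 + fixed 11 = 32.
Compare {F2, F3}: transport cost 23 + fixed 9 = 32.
Compare {F3, F5}: transport cost 24 + fixed 8 = 32.
All other subsets cost ≥ 32. Minimum total cost: 31.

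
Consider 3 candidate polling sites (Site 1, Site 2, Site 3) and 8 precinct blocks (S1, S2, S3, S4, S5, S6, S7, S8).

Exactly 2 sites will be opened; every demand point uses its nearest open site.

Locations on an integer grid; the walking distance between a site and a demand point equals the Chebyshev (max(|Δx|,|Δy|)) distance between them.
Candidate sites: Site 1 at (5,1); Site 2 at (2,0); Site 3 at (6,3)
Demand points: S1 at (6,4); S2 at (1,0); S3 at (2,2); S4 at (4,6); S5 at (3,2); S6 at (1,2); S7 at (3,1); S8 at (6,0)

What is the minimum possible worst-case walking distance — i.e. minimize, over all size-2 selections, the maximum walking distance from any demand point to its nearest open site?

3

Open {Site 2, Site 3}.
  Farthest demand point is S4 at walking distance 3 (to Site 3); all others are ≤ 3.
With {Site 1, Site 3} the worst case is 4.
With {Site 1, Site 2} the worst case is 5.
No size-2 selection achieves below 3.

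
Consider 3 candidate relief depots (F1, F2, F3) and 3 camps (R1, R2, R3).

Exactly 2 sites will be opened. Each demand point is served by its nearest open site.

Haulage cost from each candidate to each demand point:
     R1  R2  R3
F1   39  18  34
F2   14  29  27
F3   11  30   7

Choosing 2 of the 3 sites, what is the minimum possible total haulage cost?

36

Open {F1, F3}.
  R1→F3 11, R2→F1 18, R3→F3 7  ⇒ total 36.
Compare {F2, F3}: total 47.
Compare {F1, F2}: total 59.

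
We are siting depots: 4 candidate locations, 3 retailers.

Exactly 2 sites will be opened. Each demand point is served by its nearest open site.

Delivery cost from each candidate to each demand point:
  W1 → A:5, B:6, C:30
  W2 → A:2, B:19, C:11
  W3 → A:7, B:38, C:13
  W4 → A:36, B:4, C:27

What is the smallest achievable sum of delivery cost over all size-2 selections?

Open {W2, W4}.
  A→W2 2, B→W4 4, C→W2 11  ⇒ total 17.
Compare {W1, W2}: total 19.
Compare {W1, W3}: total 24.
No size-2 selection does better; minimum is 17.

17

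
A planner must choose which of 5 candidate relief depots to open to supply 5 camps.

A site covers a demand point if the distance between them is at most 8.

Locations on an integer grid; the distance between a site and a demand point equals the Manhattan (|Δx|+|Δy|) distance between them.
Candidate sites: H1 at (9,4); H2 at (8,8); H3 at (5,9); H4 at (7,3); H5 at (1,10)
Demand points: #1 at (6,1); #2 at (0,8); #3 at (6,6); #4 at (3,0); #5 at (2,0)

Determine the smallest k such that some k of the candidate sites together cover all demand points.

Coverage sets (demand points within 8 of each site):
  H1: {#1, #3}
  H2: {#2, #3}
  H3: {#2, #3}
  H4: {#1, #3, #4, #5}
  H5: {#2}
No single site covers all 5 demand points.
But {H2, H4} covers everything, so the minimum is 2.

2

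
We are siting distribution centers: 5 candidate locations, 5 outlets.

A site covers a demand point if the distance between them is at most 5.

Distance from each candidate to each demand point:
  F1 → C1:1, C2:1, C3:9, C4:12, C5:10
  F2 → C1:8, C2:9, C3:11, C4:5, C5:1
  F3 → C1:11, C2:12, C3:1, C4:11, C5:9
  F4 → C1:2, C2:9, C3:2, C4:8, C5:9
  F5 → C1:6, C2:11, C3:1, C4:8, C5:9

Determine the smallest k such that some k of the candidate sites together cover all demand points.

3

Coverage sets (demand points within 5 of each site):
  F1: {C1, C2}
  F2: {C4, C5}
  F3: {C3}
  F4: {C1, C3}
  F5: {C3}
No 2 sites suffice: every size-2 union leaves at least one demand point uncovered.
But {F1, F2, F3} covers everything, so the minimum is 3.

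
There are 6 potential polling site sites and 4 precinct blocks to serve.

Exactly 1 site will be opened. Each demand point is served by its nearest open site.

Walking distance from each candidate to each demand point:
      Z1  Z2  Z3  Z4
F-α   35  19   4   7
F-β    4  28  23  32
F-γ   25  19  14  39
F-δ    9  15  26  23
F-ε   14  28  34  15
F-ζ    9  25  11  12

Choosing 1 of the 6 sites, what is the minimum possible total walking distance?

Open {F-ζ}.
  Z1→F-ζ 9, Z2→F-ζ 25, Z3→F-ζ 11, Z4→F-ζ 12  ⇒ total 57.
Compare {F-α}: total 65.
Compare {F-δ}: total 73.
No size-1 selection does better; minimum is 57.

57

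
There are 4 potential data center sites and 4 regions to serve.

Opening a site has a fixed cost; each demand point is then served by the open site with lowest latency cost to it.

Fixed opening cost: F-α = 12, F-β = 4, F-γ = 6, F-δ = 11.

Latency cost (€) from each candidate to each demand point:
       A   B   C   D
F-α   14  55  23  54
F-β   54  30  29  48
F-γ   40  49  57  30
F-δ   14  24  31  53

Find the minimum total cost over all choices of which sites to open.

Open {F-γ, F-δ}: assign each demand point to its cheapest open site.
  A→F-δ 14, B→F-δ 24, C→F-δ 31, D→F-γ 30
  latency cost 99, fixed 17 → total 116.
Compare {F-β, F-γ, F-δ}: latency cost 97 + fixed 21 = 118.
Compare {F-α, F-β, F-γ}: latency cost 97 + fixed 22 = 119.
Compare {F-α, F-γ, F-δ}: latency cost 91 + fixed 29 = 120.
All other subsets cost ≥ 118. Minimum total cost: 116.

116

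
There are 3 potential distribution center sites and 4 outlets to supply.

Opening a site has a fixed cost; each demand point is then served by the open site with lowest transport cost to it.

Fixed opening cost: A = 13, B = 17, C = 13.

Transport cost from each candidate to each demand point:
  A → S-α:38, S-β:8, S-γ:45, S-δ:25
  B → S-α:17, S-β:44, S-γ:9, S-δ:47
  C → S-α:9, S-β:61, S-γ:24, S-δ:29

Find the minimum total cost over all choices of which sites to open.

89

Open {A, B}: assign each demand point to its cheapest open site.
  S-α→B 17, S-β→A 8, S-γ→B 9, S-δ→A 25
  transport cost 59, fixed 30 → total 89.
Compare {A, C}: transport cost 66 + fixed 26 = 92.
Compare {A, B, C}: transport cost 51 + fixed 43 = 94.
Compare {B, C}: transport cost 91 + fixed 30 = 121.
All other subsets cost ≥ 92. Minimum total cost: 89.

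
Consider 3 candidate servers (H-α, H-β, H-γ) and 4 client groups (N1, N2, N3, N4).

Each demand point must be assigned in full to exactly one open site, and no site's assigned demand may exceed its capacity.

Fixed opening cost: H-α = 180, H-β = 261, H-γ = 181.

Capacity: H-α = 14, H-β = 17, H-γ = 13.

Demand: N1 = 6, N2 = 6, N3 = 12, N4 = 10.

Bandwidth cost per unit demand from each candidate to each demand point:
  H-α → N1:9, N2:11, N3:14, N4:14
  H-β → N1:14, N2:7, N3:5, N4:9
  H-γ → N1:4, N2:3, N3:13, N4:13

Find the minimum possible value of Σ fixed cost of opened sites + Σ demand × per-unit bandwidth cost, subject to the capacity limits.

864

Open {H-α, H-β, H-γ}; cheapest assignment that respects the capacities:
  H-α (cap 14, load 10): N4 — cost 10×14 = 140
  H-β (cap 17, load 12): N3 — cost 12×5 = 60
  H-γ (cap 13, load 12): N1, N2 — cost 6×4 + 6×3 = 42
  Shipping 242, fixed 622 → total 864.
  Any other capacity-feasible assignment to {H-α, H-β, H-γ} ships for at least 242.
Total demand is 34 and no other set of sites has combined capacity ≥ 34, so {H-α, H-β, H-γ} is the only feasible choice of open sites. Minimum: 864.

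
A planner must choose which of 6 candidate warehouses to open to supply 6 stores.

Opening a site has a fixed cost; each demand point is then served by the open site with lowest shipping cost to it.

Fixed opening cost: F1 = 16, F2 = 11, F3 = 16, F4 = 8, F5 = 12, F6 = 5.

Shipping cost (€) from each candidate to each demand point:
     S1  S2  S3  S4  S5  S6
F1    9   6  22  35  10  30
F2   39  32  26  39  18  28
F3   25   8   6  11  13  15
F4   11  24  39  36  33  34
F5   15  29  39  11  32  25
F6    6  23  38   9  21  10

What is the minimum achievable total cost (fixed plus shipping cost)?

73

Open {F3, F6}: assign each demand point to its cheapest open site.
  S1→F6 6, S2→F3 8, S3→F3 6, S4→F6 9, S5→F3 13, S6→F6 10
  shipping cost 52, fixed 21 → total 73.
Compare {F3, F4, F6}: shipping cost 52 + fixed 29 = 81.
Compare {F1, F6}: shipping cost 63 + fixed 21 = 84.
Compare {F1, F3, F6}: shipping cost 47 + fixed 37 = 84.
All other subsets cost ≥ 81. Minimum total cost: 73.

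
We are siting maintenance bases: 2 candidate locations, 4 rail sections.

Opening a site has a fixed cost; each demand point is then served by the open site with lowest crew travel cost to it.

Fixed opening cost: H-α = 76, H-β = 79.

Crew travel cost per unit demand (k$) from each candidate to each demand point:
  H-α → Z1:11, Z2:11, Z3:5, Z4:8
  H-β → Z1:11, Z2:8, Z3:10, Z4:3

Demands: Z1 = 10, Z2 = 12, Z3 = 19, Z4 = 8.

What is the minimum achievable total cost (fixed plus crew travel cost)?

Open {H-α}: assign each demand point to its cheapest open site.
  Z1→H-α 10×11=110, Z2→H-α 12×11=132, Z3→H-α 19×5=95, Z4→H-α 8×8=64
  crew travel cost 401, fixed 76 → total 477.
Compare {H-α, H-β}: crew travel cost 325 + fixed 155 = 480.
Compare {H-β}: crew travel cost 420 + fixed 79 = 499.

477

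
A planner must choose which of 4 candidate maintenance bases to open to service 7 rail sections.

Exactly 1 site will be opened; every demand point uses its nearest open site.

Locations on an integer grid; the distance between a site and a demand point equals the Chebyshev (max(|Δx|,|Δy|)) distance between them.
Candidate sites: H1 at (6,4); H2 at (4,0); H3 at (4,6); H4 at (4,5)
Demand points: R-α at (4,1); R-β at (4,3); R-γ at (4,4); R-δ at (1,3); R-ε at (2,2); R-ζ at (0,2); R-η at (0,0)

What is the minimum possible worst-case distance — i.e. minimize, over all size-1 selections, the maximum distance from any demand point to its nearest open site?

4

Open {H2}.
  Farthest demand point is R-γ at distance 4 (to H2); all others are ≤ 4.
With {H4} the worst case is 5.
With {H1} the worst case is 6.
No size-1 selection achieves below 4.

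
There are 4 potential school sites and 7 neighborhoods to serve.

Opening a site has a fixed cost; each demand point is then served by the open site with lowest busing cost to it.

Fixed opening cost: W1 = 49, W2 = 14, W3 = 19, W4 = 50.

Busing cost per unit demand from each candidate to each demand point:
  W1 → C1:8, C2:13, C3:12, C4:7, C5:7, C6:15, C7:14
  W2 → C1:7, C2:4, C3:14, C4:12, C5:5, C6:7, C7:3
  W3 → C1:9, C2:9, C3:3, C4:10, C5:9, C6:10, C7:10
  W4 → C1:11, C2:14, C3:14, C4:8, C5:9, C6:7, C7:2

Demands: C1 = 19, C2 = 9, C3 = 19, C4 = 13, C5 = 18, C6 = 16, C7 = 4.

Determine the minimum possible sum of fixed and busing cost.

Open {W2, W3}: assign each demand point to its cheapest open site.
  C1→W2 19×7=133, C2→W2 9×4=36, C3→W3 19×3=57, C4→W3 13×10=130, C5→W2 18×5=90, C6→W2 16×7=112, C7→W2 4×3=12
  busing cost 570, fixed 33 → total 603.
Compare {W1, W2, W3}: busing cost 531 + fixed 82 = 613.
Compare {W2, W3, W4}: busing cost 540 + fixed 83 = 623.
Compare {W1, W2, W3, W4}: busing cost 527 + fixed 132 = 659.
All other subsets cost ≥ 613. Minimum total cost: 603.

603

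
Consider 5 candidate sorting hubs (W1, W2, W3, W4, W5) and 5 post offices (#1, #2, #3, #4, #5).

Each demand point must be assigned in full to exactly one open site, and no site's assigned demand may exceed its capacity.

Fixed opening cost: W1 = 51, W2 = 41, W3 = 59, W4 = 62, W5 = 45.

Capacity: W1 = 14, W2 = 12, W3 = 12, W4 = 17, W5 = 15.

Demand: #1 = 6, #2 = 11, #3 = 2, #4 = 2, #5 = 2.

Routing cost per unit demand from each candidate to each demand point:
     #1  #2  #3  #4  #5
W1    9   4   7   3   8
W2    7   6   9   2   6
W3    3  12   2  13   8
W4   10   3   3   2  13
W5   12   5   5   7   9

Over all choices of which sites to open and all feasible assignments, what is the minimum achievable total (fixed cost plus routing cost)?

Open {W3, W4}; cheapest assignment that respects the capacities:
  W3 (cap 12, load 10): #1, #3, #5 — cost 6×3 + 2×2 + 2×8 = 38
  W4 (cap 17, load 13): #2, #4 — cost 11×3 + 2×2 = 37
  Shipping 75, fixed 121 → total 196.
  Any other capacity-feasible assignment to {W3, W4} ships for at least 75.
Compare {W1, W3}: its best feasible assignment gives total 198.
Compare {W2, W4}: its best feasible assignment gives total 200.
Every other set of open sites that can feasibly serve all demand totals ≥ 198 even under its best assignment. Minimum: 196.

196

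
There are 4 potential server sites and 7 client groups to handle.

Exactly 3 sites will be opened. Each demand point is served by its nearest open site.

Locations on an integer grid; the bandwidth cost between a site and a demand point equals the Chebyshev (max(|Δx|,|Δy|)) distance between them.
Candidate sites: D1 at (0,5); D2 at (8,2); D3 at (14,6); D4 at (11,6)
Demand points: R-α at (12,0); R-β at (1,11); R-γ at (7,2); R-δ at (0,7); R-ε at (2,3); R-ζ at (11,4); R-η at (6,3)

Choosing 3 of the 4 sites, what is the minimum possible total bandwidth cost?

Open {D1, D2, D4}.
  R-α→D2 4, R-β→D1 6, R-γ→D2 1, R-δ→D1 2, R-ε→D1 2, R-ζ→D4 2, R-η→D2 2  ⇒ total 19.
Compare {D1, D2, D3}: total 20.
Compare {D1, D3, D4}: total 27.
No size-3 selection does better; minimum is 19.

19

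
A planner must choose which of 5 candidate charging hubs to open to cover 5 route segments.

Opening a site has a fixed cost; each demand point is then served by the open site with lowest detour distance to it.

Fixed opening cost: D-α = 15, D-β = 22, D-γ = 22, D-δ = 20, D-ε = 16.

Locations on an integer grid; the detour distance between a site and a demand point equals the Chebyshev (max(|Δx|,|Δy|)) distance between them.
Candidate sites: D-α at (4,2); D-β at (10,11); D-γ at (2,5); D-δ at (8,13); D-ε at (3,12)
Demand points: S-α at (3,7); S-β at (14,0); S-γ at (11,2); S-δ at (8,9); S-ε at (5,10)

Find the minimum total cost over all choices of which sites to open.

50

Open {D-ε}: assign each demand point to its cheapest open site.
  S-α→D-ε 5, S-β→D-ε 12, S-γ→D-ε 10, S-δ→D-ε 5, S-ε→D-ε 2
  detour distance 34, fixed 16 → total 50.
Compare {D-α}: detour distance 37 + fixed 15 = 52.
Compare {D-β}: detour distance 34 + fixed 22 = 56.
Compare {D-γ}: detour distance 34 + fixed 22 = 56.
All other subsets cost ≥ 52. Minimum total cost: 50.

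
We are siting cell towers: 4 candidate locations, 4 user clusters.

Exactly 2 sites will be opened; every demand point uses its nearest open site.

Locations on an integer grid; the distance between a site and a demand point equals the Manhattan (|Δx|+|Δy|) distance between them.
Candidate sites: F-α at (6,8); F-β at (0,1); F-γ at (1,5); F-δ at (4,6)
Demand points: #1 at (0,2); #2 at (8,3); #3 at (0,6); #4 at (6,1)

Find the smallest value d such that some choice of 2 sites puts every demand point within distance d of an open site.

Open {F-α, F-β}.
  Farthest demand point is #2 at distance 7 (to F-α); all others are ≤ 7.
With {F-α, F-γ} the worst case is 7.
With {F-β, F-δ} the worst case is 7.
No size-2 selection achieves below 7.

7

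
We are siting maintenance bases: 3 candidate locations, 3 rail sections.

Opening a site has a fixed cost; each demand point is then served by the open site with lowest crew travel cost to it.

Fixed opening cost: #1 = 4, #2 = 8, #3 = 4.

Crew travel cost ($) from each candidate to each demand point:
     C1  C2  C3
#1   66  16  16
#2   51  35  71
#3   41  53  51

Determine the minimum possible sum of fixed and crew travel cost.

Open {#1, #3}: assign each demand point to its cheapest open site.
  C1→#3 41, C2→#1 16, C3→#1 16
  crew travel cost 73, fixed 8 → total 81.
Compare {#1, #2, #3}: crew travel cost 73 + fixed 16 = 89.
Compare {#1, #2}: crew travel cost 83 + fixed 12 = 95.
Compare {#1}: crew travel cost 98 + fixed 4 = 102.
All other subsets cost ≥ 89. Minimum total cost: 81.

81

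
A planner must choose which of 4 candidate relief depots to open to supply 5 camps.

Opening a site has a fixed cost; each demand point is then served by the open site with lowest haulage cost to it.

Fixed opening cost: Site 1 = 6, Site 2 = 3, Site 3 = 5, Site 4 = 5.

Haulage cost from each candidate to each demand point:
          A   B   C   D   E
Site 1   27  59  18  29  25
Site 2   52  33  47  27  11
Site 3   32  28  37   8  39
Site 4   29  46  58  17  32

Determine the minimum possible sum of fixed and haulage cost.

106

Open {Site 1, Site 2, Site 3}: assign each demand point to its cheapest open site.
  A→Site 1 27, B→Site 3 28, C→Site 1 18, D→Site 3 8, E→Site 2 11
  haulage cost 92, fixed 14 → total 106.
Compare {Site 1, Site 2, Site 3, Site 4}: haulage cost 92 + fixed 19 = 111.
Compare {Site 1, Site 3}: haulage cost 106 + fixed 11 = 117.
Compare {Site 1, Site 2, Site 4}: haulage cost 106 + fixed 14 = 120.
All other subsets cost ≥ 111. Minimum total cost: 106.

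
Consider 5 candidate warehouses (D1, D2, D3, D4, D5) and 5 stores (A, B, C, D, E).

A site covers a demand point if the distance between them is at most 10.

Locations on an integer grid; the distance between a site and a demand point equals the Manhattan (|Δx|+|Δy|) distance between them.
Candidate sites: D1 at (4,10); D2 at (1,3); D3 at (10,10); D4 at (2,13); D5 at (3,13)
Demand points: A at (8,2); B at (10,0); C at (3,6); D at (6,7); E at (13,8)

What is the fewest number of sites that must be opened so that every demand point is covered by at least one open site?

2

Coverage sets (demand points within 10 of each site):
  D1: {C, D}
  D2: {A, C, D}
  D3: {A, B, D, E}
  D4: {C, D}
  D5: {C, D}
No single site covers all 5 demand points.
But {D1, D3} covers everything, so the minimum is 2.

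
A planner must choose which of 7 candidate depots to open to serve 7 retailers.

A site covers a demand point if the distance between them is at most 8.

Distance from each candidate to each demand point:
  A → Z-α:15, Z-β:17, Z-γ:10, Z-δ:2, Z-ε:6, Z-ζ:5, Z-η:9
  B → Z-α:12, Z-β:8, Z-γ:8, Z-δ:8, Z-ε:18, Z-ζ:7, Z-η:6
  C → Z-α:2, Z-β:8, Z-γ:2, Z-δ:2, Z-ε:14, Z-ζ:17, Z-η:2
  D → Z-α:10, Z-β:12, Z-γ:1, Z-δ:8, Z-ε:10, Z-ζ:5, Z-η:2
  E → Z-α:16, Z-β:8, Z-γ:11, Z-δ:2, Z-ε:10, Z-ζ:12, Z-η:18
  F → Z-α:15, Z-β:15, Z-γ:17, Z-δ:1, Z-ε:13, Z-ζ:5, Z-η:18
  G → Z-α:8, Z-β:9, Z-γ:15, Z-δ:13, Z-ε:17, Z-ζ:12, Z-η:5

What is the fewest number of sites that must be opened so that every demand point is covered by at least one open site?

2

Coverage sets (demand points within 8 of each site):
  A: {Z-δ, Z-ε, Z-ζ}
  B: {Z-β, Z-γ, Z-δ, Z-ζ, Z-η}
  C: {Z-α, Z-β, Z-γ, Z-δ, Z-η}
  D: {Z-γ, Z-δ, Z-ζ, Z-η}
  E: {Z-β, Z-δ}
  F: {Z-δ, Z-ζ}
  G: {Z-α, Z-η}
No single site covers all 7 demand points.
But {A, C} covers everything, so the minimum is 2.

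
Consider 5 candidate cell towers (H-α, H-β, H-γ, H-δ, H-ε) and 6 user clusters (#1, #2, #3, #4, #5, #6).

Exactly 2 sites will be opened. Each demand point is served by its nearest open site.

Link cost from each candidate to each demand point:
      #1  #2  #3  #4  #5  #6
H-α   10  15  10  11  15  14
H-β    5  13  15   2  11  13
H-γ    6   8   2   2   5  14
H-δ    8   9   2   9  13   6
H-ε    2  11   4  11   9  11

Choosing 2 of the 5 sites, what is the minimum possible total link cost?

29

Open {H-γ, H-δ}.
  #1→H-γ 6, #2→H-γ 8, #3→H-γ 2, #4→H-γ 2, #5→H-γ 5, #6→H-δ 6  ⇒ total 29.
Compare {H-γ, H-ε}: total 30.
Compare {H-β, H-γ}: total 35.
No size-2 selection does better; minimum is 29.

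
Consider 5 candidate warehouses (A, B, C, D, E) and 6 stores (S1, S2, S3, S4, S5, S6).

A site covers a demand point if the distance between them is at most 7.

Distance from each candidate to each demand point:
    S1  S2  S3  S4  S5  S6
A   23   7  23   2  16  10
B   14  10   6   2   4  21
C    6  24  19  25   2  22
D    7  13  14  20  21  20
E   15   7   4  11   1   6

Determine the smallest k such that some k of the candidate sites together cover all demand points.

Coverage sets (demand points within 7 of each site):
  A: {S2, S4}
  B: {S3, S4, S5}
  C: {S1, S5}
  D: {S1}
  E: {S2, S3, S5, S6}
No 2 sites suffice: every size-2 union leaves at least one demand point uncovered.
But {A, C, E} covers everything, so the minimum is 3.

3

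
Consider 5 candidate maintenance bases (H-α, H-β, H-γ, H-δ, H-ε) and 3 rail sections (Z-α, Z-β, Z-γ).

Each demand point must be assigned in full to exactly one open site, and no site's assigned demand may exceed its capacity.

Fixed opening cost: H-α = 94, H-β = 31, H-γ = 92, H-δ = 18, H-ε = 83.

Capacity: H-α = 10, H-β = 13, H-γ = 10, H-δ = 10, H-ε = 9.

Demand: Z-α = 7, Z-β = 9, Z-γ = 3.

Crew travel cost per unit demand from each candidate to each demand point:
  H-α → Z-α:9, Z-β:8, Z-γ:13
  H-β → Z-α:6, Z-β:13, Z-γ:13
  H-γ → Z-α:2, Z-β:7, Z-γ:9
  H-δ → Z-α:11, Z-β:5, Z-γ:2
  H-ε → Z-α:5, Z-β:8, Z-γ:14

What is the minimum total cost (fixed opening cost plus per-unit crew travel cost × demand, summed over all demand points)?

175

Open {H-β, H-δ}; cheapest assignment that respects the capacities:
  H-β (cap 13, load 10): Z-α, Z-γ — cost 7×6 + 3×13 = 81
  H-δ (cap 10, load 9): Z-β — cost 9×5 = 45
  Shipping 126, fixed 49 → total 175.
  Any other capacity-feasible assignment to {H-β, H-δ} ships for at least 126.
Compare {H-γ, H-δ}: its best feasible assignment gives total 196.
Compare {H-β, H-γ, H-δ}: its best feasible assignment gives total 227.
Every other set of open sites that can feasibly serve all demand totals ≥ 196 even under its best assignment. Minimum: 175.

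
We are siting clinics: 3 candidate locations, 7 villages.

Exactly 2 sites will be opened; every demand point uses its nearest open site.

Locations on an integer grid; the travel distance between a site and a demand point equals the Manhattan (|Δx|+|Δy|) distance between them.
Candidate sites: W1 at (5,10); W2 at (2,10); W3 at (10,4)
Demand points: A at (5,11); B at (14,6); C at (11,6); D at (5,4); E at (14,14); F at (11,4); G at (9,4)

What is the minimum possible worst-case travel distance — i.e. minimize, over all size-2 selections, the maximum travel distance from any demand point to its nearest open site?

13

Open {W1, W2}.
  Farthest demand point is B at travel distance 13 (to W1); all others are ≤ 13.
With {W1, W3} the worst case is 13.
With {W2, W3} the worst case is 14.
No size-2 selection achieves below 13.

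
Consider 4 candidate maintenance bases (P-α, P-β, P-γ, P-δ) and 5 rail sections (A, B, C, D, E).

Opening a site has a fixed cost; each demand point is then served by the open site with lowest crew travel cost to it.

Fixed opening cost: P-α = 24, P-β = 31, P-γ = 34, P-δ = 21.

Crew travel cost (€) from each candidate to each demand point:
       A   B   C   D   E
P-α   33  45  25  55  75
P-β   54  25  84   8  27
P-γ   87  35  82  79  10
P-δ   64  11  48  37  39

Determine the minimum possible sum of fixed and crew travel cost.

173

Open {P-α, P-β}: assign each demand point to its cheapest open site.
  A→P-α 33, B→P-β 25, C→P-α 25, D→P-β 8, E→P-β 27
  crew travel cost 118, fixed 55 → total 173.
Compare {P-α, P-β, P-δ}: crew travel cost 104 + fixed 76 = 180.
Compare {P-α, P-δ}: crew travel cost 145 + fixed 45 = 190.
Compare {P-α, P-β, P-γ}: crew travel cost 101 + fixed 89 = 190.
All other subsets cost ≥ 180. Minimum total cost: 173.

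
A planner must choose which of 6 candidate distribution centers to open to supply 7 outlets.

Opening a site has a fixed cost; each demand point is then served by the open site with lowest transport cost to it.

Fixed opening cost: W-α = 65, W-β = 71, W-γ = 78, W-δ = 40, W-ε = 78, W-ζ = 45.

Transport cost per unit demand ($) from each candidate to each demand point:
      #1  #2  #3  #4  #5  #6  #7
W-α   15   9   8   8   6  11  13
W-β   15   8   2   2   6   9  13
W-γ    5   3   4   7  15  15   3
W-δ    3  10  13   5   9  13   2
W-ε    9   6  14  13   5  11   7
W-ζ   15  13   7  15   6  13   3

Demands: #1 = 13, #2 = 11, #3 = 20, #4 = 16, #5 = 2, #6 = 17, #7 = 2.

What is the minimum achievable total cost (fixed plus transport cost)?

479

Open {W-β, W-δ}: assign each demand point to its cheapest open site.
  #1→W-δ 13×3=39, #2→W-β 11×8=88, #3→W-β 20×2=40, #4→W-β 16×2=32, #5→W-β 2×6=12, #6→W-β 17×9=153, #7→W-δ 2×2=4
  transport cost 368, fixed 111 → total 479.
Compare {W-β, W-γ}: transport cost 341 + fixed 149 = 490.
Compare {W-β, W-γ, W-δ}: transport cost 313 + fixed 189 = 502.
Compare {W-β, W-δ, W-ζ}: transport cost 368 + fixed 156 = 524.
All other subsets cost ≥ 490. Minimum total cost: 479.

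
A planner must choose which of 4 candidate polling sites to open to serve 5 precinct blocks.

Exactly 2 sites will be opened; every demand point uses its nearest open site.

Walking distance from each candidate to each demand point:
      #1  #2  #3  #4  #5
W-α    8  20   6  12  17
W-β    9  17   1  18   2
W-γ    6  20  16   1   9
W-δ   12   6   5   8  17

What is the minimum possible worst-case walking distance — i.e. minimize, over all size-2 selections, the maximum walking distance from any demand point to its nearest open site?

Open {W-β, W-δ}.
  Farthest demand point is #1 at walking distance 9 (to W-β); all others are ≤ 9.
With {W-γ, W-δ} the worst case is 9.
With {W-α, W-β} the worst case is 17.
No size-2 selection achieves below 9.

9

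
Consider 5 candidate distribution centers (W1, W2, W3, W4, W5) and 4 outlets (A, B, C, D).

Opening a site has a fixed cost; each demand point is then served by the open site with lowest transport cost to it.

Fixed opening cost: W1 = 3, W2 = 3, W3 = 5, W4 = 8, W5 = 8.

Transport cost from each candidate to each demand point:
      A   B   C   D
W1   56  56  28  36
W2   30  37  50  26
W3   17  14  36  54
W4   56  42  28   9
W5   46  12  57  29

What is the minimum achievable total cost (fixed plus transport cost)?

Open {W3, W4}: assign each demand point to its cheapest open site.
  A→W3 17, B→W3 14, C→W4 28, D→W4 9
  transport cost 68, fixed 13 → total 81.
Compare {W1, W3, W4}: transport cost 68 + fixed 16 = 84.
Compare {W2, W3, W4}: transport cost 68 + fixed 16 = 84.
Compare {W3, W4, W5}: transport cost 66 + fixed 21 = 87.
All other subsets cost ≥ 84. Minimum total cost: 81.

81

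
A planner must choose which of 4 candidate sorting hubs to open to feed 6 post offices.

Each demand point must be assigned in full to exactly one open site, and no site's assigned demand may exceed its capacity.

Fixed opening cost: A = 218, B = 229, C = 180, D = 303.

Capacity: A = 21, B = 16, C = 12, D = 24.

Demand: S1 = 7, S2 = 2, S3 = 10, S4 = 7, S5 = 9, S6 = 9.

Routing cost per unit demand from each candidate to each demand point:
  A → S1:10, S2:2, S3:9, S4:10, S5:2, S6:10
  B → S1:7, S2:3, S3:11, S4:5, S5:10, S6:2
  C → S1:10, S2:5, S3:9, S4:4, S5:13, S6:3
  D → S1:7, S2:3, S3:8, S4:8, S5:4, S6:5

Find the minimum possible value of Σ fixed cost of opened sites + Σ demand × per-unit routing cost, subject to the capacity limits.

783

Open {A, D}; cheapest assignment that respects the capacities:
  A (cap 21, load 21): S2, S3, S5 — cost 2×2 + 10×9 + 9×2 = 112
  D (cap 24, load 23): S1, S4, S6 — cost 7×7 + 7×8 + 9×5 = 150
  Shipping 262, fixed 521 → total 783.
  Any other capacity-feasible assignment to {A, D} ships for at least 262.
Compare {A, B, C}: its best feasible assignment gives total 834.
Compare {B, C, D}: its best feasible assignment gives total 929.
Every other set of open sites that can feasibly serve all demand totals ≥ 834 even under its best assignment. Minimum: 783.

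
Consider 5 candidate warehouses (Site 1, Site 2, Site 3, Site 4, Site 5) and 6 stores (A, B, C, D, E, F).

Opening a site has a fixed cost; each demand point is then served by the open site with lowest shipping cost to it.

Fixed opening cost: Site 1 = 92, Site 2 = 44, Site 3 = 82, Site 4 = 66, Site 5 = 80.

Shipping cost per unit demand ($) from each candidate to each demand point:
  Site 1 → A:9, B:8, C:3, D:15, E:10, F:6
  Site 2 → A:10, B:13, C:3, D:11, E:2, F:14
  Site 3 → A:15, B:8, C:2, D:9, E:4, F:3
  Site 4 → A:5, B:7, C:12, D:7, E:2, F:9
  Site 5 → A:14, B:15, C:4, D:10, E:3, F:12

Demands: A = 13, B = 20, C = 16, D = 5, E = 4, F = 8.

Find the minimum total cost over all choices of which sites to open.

Open {Site 3, Site 4}: assign each demand point to its cheapest open site.
  A→Site 4 13×5=65, B→Site 4 20×7=140, C→Site 3 16×2=32, D→Site 4 5×7=35, E→Site 4 4×2=8, F→Site 3 8×3=24
  shipping cost 304, fixed 148 → total 452.
Compare {Site 2, Site 4}: shipping cost 368 + fixed 110 = 478.
Compare {Site 2, Site 3, Site 4}: shipping cost 304 + fixed 192 = 496.
Compare {Site 1, Site 4}: shipping cost 344 + fixed 158 = 502.
All other subsets cost ≥ 478. Minimum total cost: 452.

452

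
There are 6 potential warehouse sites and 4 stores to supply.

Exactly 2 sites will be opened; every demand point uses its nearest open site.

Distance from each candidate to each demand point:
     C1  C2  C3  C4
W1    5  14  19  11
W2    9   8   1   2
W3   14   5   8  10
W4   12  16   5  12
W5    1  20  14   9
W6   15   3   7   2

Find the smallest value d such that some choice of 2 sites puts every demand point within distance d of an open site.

7

Open {W1, W6}.
  Farthest demand point is C3 at distance 7 (to W6); all others are ≤ 7.
With {W5, W6} the worst case is 7.
With {W1, W2} the worst case is 8.
No size-2 selection achieves below 7.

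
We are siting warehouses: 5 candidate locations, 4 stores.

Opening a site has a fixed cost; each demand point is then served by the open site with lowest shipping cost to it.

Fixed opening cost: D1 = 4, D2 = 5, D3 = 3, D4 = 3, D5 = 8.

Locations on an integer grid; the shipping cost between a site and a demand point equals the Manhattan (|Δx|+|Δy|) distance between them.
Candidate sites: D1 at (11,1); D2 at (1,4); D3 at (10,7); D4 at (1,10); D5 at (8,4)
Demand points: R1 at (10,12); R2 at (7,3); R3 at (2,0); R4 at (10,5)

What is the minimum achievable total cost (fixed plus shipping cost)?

27

Open {D2, D3}: assign each demand point to its cheapest open site.
  R1→D3 5, R2→D2 7, R3→D2 5, R4→D3 2
  shipping cost 19, fixed 8 → total 27.
Compare {D1, D3}: shipping cost 23 + fixed 7 = 30.
Compare {D3, D5}: shipping cost 19 + fixed 11 = 30.
Compare {D1, D2, D3}: shipping cost 18 + fixed 12 = 30.
All other subsets cost ≥ 30. Minimum total cost: 27.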